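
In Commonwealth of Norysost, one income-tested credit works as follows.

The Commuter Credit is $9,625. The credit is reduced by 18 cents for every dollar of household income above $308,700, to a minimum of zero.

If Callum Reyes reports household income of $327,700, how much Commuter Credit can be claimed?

Commuter Credit: 18% of the $19,000 excess over $308,700 is $3,420; credit = $9,625 − $3,420 = $6,205.

$6,205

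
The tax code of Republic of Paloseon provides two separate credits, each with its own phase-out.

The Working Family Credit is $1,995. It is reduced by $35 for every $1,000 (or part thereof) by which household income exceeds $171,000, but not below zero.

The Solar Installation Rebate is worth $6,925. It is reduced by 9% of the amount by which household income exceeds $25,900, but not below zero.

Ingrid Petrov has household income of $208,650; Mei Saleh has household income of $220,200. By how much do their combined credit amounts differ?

Ingrid ($208,650): Working Family Credit: income exceeds $171,000 by $37,650, which is 38 full-or-partial $1,000 increments; reduction = 38 × $35 = $1,330, leaving $665. Solar Installation Rebate: 9% of the $182,750 excess over $25,900 is $16,447.50 ≥ base, so the credit is $0. total $665 + $0 = $665
Mei ($220,200): Working Family Credit: income exceeds $171,000 by $49,200, which is 50 full-or-partial $1,000 increments; reduction = 50 × $35 = $1,750, leaving $245. Solar Installation Rebate: 9% of the $194,300 excess over $25,900 is $17,487 ≥ base, so the credit is $0. total $245 + $0 = $245
Difference: |$665 − $245| = $420.

$420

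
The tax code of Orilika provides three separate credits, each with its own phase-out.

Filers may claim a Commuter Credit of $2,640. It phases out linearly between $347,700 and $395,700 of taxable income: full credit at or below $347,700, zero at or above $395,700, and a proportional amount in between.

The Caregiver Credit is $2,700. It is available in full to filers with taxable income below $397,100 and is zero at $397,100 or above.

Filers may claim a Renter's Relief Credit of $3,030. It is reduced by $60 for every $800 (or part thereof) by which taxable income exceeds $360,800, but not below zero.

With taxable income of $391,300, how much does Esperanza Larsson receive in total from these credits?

$3,632

Commuter Credit: $391,300 is $43,600 into a $48,000 phase-out range, leaving 4,400/48,000 of the credit: $2,640 × 4,400/48,000 = $242.
Caregiver Credit: $391,300 is below the $397,100 cutoff, so the full $2,700 applies.
Renter's Relief Credit: income exceeds $360,800 by $30,500, which is 39 full-or-partial $800 increments; reduction = 39 × $60 = $2,340, leaving $690.
Total: $242 + $2,700 + $690 = $3,632.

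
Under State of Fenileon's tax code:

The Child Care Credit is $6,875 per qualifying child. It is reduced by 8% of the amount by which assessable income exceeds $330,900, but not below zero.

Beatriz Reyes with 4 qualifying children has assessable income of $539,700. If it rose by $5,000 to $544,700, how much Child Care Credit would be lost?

$400

At $539,700 — base = 4 × $6,875 = $27,500. 8% of the $208,800 excess over $330,900 is $16,704; credit = $27,500 − $16,704 = $10,796.
At $544,700 — base = 4 × $6,875 = $27,500. 8% of the $213,800 excess over $330,900 is $17,104; credit = $27,500 − $17,104 = $10,396.
Lost: $10,796 − $10,396 = $400.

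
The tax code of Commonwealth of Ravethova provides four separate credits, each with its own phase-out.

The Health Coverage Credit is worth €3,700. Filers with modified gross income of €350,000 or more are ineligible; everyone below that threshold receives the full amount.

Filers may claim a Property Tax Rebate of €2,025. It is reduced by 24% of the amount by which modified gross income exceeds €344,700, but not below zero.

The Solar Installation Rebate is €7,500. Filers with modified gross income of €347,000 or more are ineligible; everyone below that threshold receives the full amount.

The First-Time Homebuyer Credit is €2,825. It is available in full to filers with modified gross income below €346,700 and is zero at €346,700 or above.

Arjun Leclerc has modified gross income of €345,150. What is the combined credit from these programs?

Health Coverage Credit: €345,150 is below the €350,000 cutoff, so the full €3,700 applies.
Property Tax Rebate: 24% of the €450 excess over €344,700 is €108; credit = €2,025 − €108 = €1,917.
Solar Installation Rebate: €345,150 is below the €347,000 cutoff, so the full €7,500 applies.
First-Time Homebuyer Credit: €345,150 is below the €346,700 cutoff, so the full €2,825 applies.
Total: €3,700 + €1,917 + €7,500 + €2,825 = €15,942.

€15,942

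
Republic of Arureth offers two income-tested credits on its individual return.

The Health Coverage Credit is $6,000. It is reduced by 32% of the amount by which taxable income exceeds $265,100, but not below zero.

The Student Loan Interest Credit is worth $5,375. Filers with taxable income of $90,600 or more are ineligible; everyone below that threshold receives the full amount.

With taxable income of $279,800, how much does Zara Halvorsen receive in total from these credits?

$1,296

Health Coverage Credit: 32% of the $14,700 excess over $265,100 is $4,704; credit = $6,000 − $4,704 = $1,296.
Student Loan Interest Credit: $279,800 meets or exceeds the $90,600 cutoff, so the credit is $0.
Total: $1,296 + $0 = $1,296.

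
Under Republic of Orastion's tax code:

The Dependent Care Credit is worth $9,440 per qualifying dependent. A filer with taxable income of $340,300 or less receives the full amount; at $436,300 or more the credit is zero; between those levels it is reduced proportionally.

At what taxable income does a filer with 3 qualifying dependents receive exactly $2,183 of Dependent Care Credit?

Full credit = 3 × $9,440 = $28,320.
$2,183 is 2,183/28,320 of the full $28,320, so 26,137/28,320 of the $96,000 range has been used: income = $340,300 + $96,000 × 26,137/28,320 = $428,900.

$428,900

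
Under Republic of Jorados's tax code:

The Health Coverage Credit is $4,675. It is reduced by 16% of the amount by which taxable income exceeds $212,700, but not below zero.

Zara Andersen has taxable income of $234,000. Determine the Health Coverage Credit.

Health Coverage Credit: 16% of the $21,300 excess over $212,700 is $3,408; credit = $4,675 − $3,408 = $1,267.

$1,267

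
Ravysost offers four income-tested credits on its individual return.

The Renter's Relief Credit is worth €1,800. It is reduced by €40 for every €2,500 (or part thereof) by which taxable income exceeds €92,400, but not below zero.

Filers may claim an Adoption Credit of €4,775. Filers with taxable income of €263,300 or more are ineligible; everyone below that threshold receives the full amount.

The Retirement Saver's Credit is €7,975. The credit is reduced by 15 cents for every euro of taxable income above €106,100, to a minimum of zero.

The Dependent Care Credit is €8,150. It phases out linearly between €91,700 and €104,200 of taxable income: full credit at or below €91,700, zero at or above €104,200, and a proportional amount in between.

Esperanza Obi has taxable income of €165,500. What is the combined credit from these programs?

€5,375

Renter's Relief Credit: income exceeds €92,400 by €73,100, which is 30 full-or-partial €2,500 increments; reduction = 30 × €40 = €1,200, leaving €600.
Adoption Credit: €165,500 is below the €263,300 cutoff, so the full €4,775 applies.
Retirement Saver's Credit: 15% of the €59,400 excess over €106,100 is €8,910 ≥ base, so the credit is €0.
Dependent Care Credit: €165,500 is at or above €104,200, so the credit is €0.
Total: €600 + €4,775 + €0 + €0 = €5,375.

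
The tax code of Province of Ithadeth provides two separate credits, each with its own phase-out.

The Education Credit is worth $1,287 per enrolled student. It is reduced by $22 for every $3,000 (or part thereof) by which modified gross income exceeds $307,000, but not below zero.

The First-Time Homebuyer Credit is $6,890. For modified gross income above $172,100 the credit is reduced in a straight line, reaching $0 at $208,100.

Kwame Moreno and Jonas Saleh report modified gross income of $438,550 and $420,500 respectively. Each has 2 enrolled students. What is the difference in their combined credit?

Kwame ($438,550): Education Credit: base = 2 × $1,287 = $2,574. income exceeds $307,000 by $131,550, which is 44 full-or-partial $3,000 increments; reduction = 44 × $22 = $968, leaving $1,606. First-Time Homebuyer Credit: $438,550 is at or above $208,100, so the credit is $0. total $1,606 + $0 = $1,606
Jonas ($420,500): Education Credit: base = 2 × $1,287 = $2,574. income exceeds $307,000 by $113,500, which is 38 full-or-partial $3,000 increments; reduction = 38 × $22 = $836, leaving $1,738. First-Time Homebuyer Credit: $420,500 is at or above $208,100, so the credit is $0. total $1,738 + $0 = $1,738
Difference: |$1,606 − $1,738| = $132.

$132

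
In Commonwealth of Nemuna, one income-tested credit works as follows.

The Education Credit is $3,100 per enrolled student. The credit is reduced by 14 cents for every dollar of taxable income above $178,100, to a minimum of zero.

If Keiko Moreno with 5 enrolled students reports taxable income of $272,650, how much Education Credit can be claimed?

$2,263

Education Credit: base = 5 × $3,100 = $15,500. 14% of the $94,550 excess over $178,100 is $13,237; credit = $15,500 − $13,237 = $2,263.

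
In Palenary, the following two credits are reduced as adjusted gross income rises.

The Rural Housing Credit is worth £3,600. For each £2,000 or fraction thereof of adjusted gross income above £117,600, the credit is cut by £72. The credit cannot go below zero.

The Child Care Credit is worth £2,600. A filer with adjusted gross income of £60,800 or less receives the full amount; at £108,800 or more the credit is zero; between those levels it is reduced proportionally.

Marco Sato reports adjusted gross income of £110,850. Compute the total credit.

£3,600

Rural Housing Credit: £110,850 is at or below the £117,600 threshold, so the full £3,600 applies.
Child Care Credit: £110,850 is at or above £108,800, so the credit is £0.
Total: £3,600 + £0 = £3,600.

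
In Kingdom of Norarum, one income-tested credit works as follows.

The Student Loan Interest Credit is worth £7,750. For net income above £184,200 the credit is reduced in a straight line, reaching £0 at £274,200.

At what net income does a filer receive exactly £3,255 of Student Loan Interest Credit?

£236,400

£3,255 is 3,255/7,750 of the full £7,750, so 4,495/7,750 of the £90,000 range has been used: income = £184,200 + £90,000 × 4,495/7,750 = £236,400.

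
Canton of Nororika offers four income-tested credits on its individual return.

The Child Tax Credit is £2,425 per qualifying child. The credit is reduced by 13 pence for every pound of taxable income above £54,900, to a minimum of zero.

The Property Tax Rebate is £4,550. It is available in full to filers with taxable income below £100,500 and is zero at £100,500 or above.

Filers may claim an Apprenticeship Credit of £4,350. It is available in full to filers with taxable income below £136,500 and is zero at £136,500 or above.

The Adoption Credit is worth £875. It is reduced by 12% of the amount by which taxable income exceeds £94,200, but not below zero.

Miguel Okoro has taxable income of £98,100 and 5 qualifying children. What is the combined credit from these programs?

£15,816

Child Tax Credit: base = 5 × £2,425 = £12,125. 13% of the £43,200 excess over £54,900 is £5,616; credit = £12,125 − £5,616 = £6,509.
Property Tax Rebate: £98,100 is below the £100,500 cutoff, so the full £4,550 applies.
Apprenticeship Credit: £98,100 is below the £136,500 cutoff, so the full £4,350 applies.
Adoption Credit: 12% of the £3,900 excess over £94,200 is £468; credit = £875 − £468 = £407.
Total: £6,509 + £4,550 + £4,350 + £407 = £15,816.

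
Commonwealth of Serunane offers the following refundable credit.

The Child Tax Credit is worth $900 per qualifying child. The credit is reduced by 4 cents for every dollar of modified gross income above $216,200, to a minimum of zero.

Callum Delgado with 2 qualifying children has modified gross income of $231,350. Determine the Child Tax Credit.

$1,194

Child Tax Credit: base = 2 × $900 = $1,800. 4% of the $15,150 excess over $216,200 is $606; credit = $1,800 − $606 = $1,194.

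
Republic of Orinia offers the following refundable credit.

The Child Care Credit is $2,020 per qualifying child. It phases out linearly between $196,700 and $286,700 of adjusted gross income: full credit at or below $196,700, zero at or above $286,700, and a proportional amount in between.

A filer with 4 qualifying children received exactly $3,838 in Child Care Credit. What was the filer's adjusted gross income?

Full credit = 4 × $2,020 = $8,080.
$3,838 is 3,838/8,080 of the full $8,080, so 4,242/8,080 of the $90,000 range has been used: income = $196,700 + $90,000 × 4,242/8,080 = $243,950.

$243,950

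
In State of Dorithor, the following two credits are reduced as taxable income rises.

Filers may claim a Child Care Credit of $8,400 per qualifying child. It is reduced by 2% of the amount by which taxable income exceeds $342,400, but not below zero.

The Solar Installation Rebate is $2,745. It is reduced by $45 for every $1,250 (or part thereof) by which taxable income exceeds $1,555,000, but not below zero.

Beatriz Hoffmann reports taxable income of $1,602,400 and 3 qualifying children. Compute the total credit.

Child Care Credit: base = 3 × $8,400 = $25,200. 2% of the $1,260,000 excess over $342,400 is $25,200 ≥ base, so the credit is $0.
Solar Installation Rebate: income exceeds $1,555,000 by $47,400, which is 38 full-or-partial $1,250 increments; reduction = 38 × $45 = $1,710, leaving $1,035.
Total: $0 + $1,035 = $1,035.

$1,035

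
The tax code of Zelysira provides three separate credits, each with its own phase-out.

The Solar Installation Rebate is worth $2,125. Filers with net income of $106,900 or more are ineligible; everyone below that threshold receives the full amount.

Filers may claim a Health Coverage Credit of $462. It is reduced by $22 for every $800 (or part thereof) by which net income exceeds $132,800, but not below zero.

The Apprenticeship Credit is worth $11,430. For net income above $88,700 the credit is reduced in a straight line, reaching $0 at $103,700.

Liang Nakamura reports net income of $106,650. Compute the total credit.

Solar Installation Rebate: $106,650 is below the $106,900 cutoff, so the full $2,125 applies.
Health Coverage Credit: $106,650 is at or below the $132,800 threshold, so the full $462 applies.
Apprenticeship Credit: $106,650 is at or above $103,700, so the credit is $0.
Total: $2,125 + $462 + $0 = $2,587.

$2,587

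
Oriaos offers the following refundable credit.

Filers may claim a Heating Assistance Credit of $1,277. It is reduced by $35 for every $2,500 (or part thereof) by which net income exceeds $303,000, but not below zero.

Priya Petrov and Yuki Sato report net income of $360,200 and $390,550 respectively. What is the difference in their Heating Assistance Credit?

Priya ($360,200): Heating Assistance Credit: income exceeds $303,000 by $57,200, which is 23 full-or-partial $2,500 increments; reduction = 23 × $35 = $805, leaving $472.
Yuki ($390,550): Heating Assistance Credit: income exceeds $303,000 by $87,550, which is 36 full-or-partial $2,500 increments; reduction = 36 × $35 = $1,260, leaving $17.
Difference: |$472 − $17| = $455.

$455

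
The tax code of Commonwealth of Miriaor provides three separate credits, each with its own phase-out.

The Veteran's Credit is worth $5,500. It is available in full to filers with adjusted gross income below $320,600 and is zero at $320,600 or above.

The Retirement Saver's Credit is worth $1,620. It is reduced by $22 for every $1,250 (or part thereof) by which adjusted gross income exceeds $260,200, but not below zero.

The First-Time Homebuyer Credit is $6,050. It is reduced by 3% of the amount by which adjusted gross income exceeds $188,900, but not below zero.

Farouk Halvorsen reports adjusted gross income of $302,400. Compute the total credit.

Veteran's Credit: $302,400 is below the $320,600 cutoff, so the full $5,500 applies.
Retirement Saver's Credit: income exceeds $260,200 by $42,200, which is 34 full-or-partial $1,250 increments; reduction = 34 × $22 = $748, leaving $872.
First-Time Homebuyer Credit: 3% of the $113,500 excess over $188,900 is $3,405; credit = $6,050 − $3,405 = $2,645.
Total: $5,500 + $872 + $2,645 = $9,017.

$9,017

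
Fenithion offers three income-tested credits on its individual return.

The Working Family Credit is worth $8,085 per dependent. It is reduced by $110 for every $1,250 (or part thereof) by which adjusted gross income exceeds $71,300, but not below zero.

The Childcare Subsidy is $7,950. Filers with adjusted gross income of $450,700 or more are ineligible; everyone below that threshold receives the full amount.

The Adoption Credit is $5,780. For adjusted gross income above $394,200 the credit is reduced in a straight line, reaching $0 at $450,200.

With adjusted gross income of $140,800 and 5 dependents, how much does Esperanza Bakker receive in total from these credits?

Working Family Credit: base = 5 × $8,085 = $40,425. income exceeds $71,300 by $69,500, which is 56 full-or-partial $1,250 increments; reduction = 56 × $110 = $6,160, leaving $34,265.
Childcare Subsidy: $140,800 is below the $450,700 cutoff, so the full $7,950 applies.
Adoption Credit: $140,800 is at or below the $394,200 threshold, so the full $5,780 applies.
Total: $34,265 + $7,950 + $5,780 = $47,995.

$47,995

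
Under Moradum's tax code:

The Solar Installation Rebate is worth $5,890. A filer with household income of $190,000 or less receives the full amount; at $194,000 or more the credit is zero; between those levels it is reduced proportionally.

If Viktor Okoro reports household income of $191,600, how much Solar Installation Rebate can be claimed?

$3,534

Solar Installation Rebate: $191,600 is $1,600 into a $4,000 phase-out range, leaving 2,400/4,000 of the credit: $5,890 × 2,400/4,000 = $3,534.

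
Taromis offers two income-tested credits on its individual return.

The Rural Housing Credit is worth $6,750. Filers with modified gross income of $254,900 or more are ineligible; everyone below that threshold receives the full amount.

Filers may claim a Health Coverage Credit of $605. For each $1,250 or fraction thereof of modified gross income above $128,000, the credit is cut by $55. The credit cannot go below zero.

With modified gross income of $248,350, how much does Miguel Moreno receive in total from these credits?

$6,750

Rural Housing Credit: $248,350 is below the $254,900 cutoff, so the full $6,750 applies.
Health Coverage Credit: income exceeds $128,000 by $120,350 → 97 increments × $55 = $5,335 ≥ base, so the credit is $0.
Total: $6,750 + $0 = $6,750.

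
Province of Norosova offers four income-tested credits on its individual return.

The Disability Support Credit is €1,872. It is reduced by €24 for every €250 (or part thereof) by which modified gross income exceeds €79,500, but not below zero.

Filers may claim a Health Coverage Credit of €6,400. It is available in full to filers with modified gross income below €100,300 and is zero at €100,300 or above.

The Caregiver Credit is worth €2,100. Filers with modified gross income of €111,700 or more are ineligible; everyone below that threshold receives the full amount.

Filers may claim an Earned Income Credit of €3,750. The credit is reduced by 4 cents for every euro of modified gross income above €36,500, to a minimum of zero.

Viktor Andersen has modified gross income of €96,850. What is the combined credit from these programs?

€10,028

Disability Support Credit: income exceeds €79,500 by €17,350, which is 70 full-or-partial €250 increments; reduction = 70 × €24 = €1,680, leaving €192.
Health Coverage Credit: €96,850 is below the €100,300 cutoff, so the full €6,400 applies.
Caregiver Credit: €96,850 is below the €111,700 cutoff, so the full €2,100 applies.
Earned Income Credit: 4% of the €60,350 excess over €36,500 is €2,414; credit = €3,750 − €2,414 = €1,336.
Total: €192 + €6,400 + €2,100 + €1,336 = €10,028.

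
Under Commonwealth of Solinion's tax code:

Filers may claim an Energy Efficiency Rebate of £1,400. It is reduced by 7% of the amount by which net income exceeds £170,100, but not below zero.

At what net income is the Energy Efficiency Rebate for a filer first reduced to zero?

£190,100

The credit falls by 7% of each pound above £170,100, so it reaches zero when the excess is £1,400 / 7% = £20,000: income = £170,100 + £20,000 = £190,100.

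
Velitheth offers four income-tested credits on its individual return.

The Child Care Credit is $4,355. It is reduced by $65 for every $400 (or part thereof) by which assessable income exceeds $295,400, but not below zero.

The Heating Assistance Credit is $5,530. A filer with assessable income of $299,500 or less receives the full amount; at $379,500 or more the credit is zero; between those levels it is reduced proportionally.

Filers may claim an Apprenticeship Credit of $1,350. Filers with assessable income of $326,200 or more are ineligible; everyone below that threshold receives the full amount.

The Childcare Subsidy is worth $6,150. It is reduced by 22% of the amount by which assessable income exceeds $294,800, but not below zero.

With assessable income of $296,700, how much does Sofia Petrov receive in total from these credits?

Child Care Credit: income exceeds $295,400 by $1,300, which is 4 full-or-partial $400 increments; reduction = 4 × $65 = $260, leaving $4,095.
Heating Assistance Credit: $296,700 is at or below the $299,500 threshold, so the full $5,530 applies.
Apprenticeship Credit: $296,700 is below the $326,200 cutoff, so the full $1,350 applies.
Childcare Subsidy: 22% of the $1,900 excess over $294,800 is $418; credit = $6,150 − $418 = $5,732.
Total: $4,095 + $5,530 + $1,350 + $5,732 = $16,707.

$16,707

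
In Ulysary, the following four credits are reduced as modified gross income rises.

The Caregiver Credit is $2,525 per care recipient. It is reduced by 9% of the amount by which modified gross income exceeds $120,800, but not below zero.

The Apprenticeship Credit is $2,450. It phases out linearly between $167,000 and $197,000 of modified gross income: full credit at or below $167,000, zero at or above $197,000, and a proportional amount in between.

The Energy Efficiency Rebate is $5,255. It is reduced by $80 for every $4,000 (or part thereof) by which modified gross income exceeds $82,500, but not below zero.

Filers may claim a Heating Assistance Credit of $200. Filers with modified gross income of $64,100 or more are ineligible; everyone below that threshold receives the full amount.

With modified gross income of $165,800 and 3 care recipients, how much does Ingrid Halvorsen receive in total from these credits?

$9,550

Caregiver Credit: base = 3 × $2,525 = $7,575. 9% of the $45,000 excess over $120,800 is $4,050; credit = $7,575 − $4,050 = $3,525.
Apprenticeship Credit: $165,800 is at or below the $167,000 threshold, so the full $2,450 applies.
Energy Efficiency Rebate: income exceeds $82,500 by $83,300, which is 21 full-or-partial $4,000 increments; reduction = 21 × $80 = $1,680, leaving $3,575.
Heating Assistance Credit: $165,800 meets or exceeds the $64,100 cutoff, so the credit is $0.
Total: $3,525 + $2,450 + $3,575 + $0 = $9,550.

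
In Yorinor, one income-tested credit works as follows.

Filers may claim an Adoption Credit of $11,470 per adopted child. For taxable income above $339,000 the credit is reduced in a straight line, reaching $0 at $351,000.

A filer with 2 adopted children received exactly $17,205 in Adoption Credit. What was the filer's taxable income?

Full credit = 2 × $11,470 = $22,940.
$17,205 is 17,205/22,940 of the full $22,940, so 5,735/22,940 of the $12,000 range has been used: income = $339,000 + $12,000 × 5,735/22,940 = $342,000.

$342,000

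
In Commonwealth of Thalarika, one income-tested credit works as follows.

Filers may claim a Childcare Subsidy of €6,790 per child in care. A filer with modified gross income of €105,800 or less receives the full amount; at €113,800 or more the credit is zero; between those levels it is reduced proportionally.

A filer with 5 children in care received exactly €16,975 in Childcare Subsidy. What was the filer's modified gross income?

€109,800

Full credit = 5 × €6,790 = €33,950.
€16,975 is 16,975/33,950 of the full €33,950, so 16,975/33,950 of the €8,000 range has been used: income = €105,800 + €8,000 × 16,975/33,950 = €109,800.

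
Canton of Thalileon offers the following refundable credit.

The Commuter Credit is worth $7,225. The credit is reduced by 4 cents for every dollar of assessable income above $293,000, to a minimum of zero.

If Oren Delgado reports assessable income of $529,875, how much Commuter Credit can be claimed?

Commuter Credit: 4% of the $236,875 excess over $293,000 is $9,475 ≥ base, so the credit is $0.

$0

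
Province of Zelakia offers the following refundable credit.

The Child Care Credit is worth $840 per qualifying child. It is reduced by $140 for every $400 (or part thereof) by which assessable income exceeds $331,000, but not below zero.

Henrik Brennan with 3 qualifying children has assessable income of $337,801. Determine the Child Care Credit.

Child Care Credit: base = 3 × $840 = $2,520. income exceeds $331,000 by $6,801 → 18 increments × $140 = $2,520 ≥ base, so the credit is $0.

$0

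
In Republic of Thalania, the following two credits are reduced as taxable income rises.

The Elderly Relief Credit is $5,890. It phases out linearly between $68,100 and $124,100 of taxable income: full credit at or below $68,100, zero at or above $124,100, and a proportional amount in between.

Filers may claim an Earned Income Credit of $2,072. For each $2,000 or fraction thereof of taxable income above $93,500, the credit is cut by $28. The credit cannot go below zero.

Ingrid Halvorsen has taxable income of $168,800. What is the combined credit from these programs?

Elderly Relief Credit: $168,800 is at or above $124,100, so the credit is $0.
Earned Income Credit: income exceeds $93,500 by $75,300, which is 38 full-or-partial $2,000 increments; reduction = 38 × $28 = $1,064, leaving $1,008.
Total: $0 + $1,008 = $1,008.

$1,008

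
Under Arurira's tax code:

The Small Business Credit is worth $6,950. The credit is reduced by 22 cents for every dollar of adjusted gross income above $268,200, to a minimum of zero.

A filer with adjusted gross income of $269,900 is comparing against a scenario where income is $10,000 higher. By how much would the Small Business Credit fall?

$2,200

At $269,900 — 22% of the $1,700 excess over $268,200 is $374; credit = $6,950 − $374 = $6,576.
At $279,900 — 22% of the $11,700 excess over $268,200 is $2,574; credit = $6,950 − $2,574 = $4,376.
Lost: $6,576 − $4,376 = $2,200.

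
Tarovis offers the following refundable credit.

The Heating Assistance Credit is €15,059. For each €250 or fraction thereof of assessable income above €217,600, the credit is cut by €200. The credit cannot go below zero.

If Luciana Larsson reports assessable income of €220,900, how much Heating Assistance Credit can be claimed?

Heating Assistance Credit: income exceeds €217,600 by €3,300, which is 14 full-or-partial €250 increments; reduction = 14 × €200 = €2,800, leaving €12,259.

€12,259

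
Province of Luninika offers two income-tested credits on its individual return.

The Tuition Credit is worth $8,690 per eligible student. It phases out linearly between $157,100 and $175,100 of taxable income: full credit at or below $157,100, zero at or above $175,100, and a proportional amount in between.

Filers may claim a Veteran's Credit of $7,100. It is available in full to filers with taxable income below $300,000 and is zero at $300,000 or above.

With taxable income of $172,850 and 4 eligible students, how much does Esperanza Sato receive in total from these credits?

$11,445

Tuition Credit: base = 4 × $8,690 = $34,760. $172,850 is $15,750 into a $18,000 phase-out range, leaving 2,250/18,000 of the credit: $34,760 × 2,250/18,000 = $4,345.
Veteran's Credit: $172,850 is below the $300,000 cutoff, so the full $7,100 applies.
Total: $4,345 + $7,100 = $11,445.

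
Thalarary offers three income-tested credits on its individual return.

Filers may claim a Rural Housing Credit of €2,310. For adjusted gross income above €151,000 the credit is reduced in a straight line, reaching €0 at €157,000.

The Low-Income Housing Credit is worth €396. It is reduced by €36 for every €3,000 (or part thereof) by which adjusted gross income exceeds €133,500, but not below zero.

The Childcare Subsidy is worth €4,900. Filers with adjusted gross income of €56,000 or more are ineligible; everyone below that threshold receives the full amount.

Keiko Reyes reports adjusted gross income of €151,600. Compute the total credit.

Rural Housing Credit: €151,600 is €600 into a €6,000 phase-out range, leaving 5,400/6,000 of the credit: €2,310 × 5,400/6,000 = €2,079.
Low-Income Housing Credit: income exceeds €133,500 by €18,100, which is 7 full-or-partial €3,000 increments; reduction = 7 × €36 = €252, leaving €144.
Childcare Subsidy: €151,600 meets or exceeds the €56,000 cutoff, so the credit is €0.
Total: €2,079 + €144 + €0 = €2,223.

€2,223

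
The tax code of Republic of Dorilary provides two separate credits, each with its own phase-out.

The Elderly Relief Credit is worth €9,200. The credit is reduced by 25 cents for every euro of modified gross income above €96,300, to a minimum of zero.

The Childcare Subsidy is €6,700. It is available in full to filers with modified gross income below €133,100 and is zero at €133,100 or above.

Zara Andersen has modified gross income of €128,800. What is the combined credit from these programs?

€7,775

Elderly Relief Credit: 25% of the €32,500 excess over €96,300 is €8,125; credit = €9,200 − €8,125 = €1,075.
Childcare Subsidy: €128,800 is below the €133,100 cutoff, so the full €6,700 applies.
Total: €1,075 + €6,700 = €7,775.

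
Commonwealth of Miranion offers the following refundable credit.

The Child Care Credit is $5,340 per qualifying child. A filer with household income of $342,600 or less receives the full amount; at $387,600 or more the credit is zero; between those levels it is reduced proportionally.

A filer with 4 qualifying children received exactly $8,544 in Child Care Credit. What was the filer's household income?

Full credit = 4 × $5,340 = $21,360.
$8,544 is 8,544/21,360 of the full $21,360, so 12,816/21,360 of the $45,000 range has been used: income = $342,600 + $45,000 × 12,816/21,360 = $369,600.

$369,600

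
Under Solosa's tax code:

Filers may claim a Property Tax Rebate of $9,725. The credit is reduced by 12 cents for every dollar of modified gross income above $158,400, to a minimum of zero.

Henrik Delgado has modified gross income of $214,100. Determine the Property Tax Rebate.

Property Tax Rebate: 12% of the $55,700 excess over $158,400 is $6,684; credit = $9,725 − $6,684 = $3,041.

$3,041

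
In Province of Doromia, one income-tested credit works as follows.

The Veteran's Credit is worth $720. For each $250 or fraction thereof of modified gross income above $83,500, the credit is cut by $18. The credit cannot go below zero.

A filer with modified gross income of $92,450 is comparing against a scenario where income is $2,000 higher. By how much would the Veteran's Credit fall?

At $92,450 — income exceeds $83,500 by $8,950, which is 36 full-or-partial $250 increments; reduction = 36 × $18 = $648, leaving $72.
At $94,450 — income exceeds $83,500 by $10,950 → 44 increments × $18 = $792 ≥ base, so the credit is $0.
Lost: $72 − $0 = $72.

$72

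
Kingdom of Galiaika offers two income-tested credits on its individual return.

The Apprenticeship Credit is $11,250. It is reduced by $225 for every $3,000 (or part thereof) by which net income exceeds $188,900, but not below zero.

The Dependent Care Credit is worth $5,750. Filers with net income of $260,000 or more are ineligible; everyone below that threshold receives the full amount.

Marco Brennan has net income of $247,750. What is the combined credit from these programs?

Apprenticeship Credit: income exceeds $188,900 by $58,850, which is 20 full-or-partial $3,000 increments; reduction = 20 × $225 = $4,500, leaving $6,750.
Dependent Care Credit: $247,750 is below the $260,000 cutoff, so the full $5,750 applies.
Total: $6,750 + $5,750 = $12,500.

$12,500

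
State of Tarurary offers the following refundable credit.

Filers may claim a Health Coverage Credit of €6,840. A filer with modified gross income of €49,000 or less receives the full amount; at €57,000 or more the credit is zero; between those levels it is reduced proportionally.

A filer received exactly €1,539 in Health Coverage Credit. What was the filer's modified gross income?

€1,539 is 1,539/6,840 of the full €6,840, so 5,301/6,840 of the €8,000 range has been used: income = €49,000 + €8,000 × 5,301/6,840 = €55,200.

€55,200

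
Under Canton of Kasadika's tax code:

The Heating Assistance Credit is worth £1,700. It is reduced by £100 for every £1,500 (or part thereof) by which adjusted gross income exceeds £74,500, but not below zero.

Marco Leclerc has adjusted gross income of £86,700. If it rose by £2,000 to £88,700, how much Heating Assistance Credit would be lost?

£100

At £86,700 — income exceeds £74,500 by £12,200, which is 9 full-or-partial £1,500 increments; reduction = 9 × £100 = £900, leaving £800.
At £88,700 — income exceeds £74,500 by £14,200, which is 10 full-or-partial £1,500 increments; reduction = 10 × £100 = £1,000, leaving £700.
Lost: £800 − £700 = £100.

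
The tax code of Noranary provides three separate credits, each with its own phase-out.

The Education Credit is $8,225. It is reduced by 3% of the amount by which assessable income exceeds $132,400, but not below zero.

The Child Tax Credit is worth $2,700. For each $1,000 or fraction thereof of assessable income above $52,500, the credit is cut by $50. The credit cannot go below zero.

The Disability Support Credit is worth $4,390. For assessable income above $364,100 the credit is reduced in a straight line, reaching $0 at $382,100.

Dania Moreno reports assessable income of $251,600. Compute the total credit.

Education Credit: 3% of the $119,200 excess over $132,400 is $3,576; credit = $8,225 − $3,576 = $4,649.
Child Tax Credit: income exceeds $52,500 by $199,100 → 200 increments × $50 = $10,000 ≥ base, so the credit is $0.
Disability Support Credit: $251,600 is at or below the $364,100 threshold, so the full $4,390 applies.
Total: $4,649 + $0 + $4,390 = $9,039.

$9,039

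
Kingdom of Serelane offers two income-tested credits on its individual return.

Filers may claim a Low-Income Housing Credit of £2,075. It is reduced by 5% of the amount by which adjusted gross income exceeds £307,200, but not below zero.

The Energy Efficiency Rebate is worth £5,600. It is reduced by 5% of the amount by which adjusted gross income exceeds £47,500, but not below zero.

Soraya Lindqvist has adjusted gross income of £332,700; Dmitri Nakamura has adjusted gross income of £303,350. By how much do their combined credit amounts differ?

Soraya (£332,700): Low-Income Housing Credit: 5% of the £25,500 excess over £307,200 is £1,275; credit = £2,075 − £1,275 = £800. Energy Efficiency Rebate: 5% of the £285,200 excess over £47,500 is £14,260 ≥ base, so the credit is £0. total £800 + £0 = £800
Dmitri (£303,350): Low-Income Housing Credit: £303,350 is at or below the £307,200 threshold, so the full £2,075 applies. Energy Efficiency Rebate: 5% of the £255,850 excess over £47,500 is £12,792.50 ≥ base, so the credit is £0. total £2,075 + £0 = £2,075
Difference: |£800 − £2,075| = £1,275.

£1,275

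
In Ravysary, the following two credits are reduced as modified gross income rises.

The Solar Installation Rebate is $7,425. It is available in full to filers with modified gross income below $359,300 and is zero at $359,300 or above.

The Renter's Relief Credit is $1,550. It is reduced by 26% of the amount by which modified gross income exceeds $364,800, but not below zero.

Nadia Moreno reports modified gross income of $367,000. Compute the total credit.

$978

Solar Installation Rebate: $367,000 meets or exceeds the $359,300 cutoff, so the credit is $0.
Renter's Relief Credit: 26% of the $2,200 excess over $364,800 is $572; credit = $1,550 − $572 = $978.
Total: $0 + $978 = $978.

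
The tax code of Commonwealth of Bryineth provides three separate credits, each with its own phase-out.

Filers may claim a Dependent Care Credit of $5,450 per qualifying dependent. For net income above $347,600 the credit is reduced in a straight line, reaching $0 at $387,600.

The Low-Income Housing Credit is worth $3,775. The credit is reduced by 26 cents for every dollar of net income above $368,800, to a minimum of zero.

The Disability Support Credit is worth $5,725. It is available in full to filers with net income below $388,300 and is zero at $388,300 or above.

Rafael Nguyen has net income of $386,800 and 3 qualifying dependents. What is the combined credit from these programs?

Dependent Care Credit: base = 3 × $5,450 = $16,350. $386,800 is $39,200 into a $40,000 phase-out range, leaving 800/40,000 of the credit: $16,350 × 800/40,000 = $327.
Low-Income Housing Credit: 26% of the $18,000 excess over $368,800 is $4,680 ≥ base, so the credit is $0.
Disability Support Credit: $386,800 is below the $388,300 cutoff, so the full $5,725 applies.
Total: $327 + $0 + $5,725 = $6,052.

$6,052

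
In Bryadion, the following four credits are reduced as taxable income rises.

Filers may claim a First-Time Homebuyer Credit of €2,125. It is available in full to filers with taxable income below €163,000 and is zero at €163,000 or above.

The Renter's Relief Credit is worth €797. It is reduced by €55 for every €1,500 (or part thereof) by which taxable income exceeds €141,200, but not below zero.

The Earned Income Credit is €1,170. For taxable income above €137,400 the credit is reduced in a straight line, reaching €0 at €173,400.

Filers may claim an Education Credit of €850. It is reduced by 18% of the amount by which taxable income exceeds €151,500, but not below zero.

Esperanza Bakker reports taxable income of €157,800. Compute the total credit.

€2,769

First-Time Homebuyer Credit: €157,800 is below the €163,000 cutoff, so the full €2,125 applies.
Renter's Relief Credit: income exceeds €141,200 by €16,600, which is 12 full-or-partial €1,500 increments; reduction = 12 × €55 = €660, leaving €137.
Earned Income Credit: €157,800 is €20,400 into a €36,000 phase-out range, leaving 15,600/36,000 of the credit: €1,170 × 15,600/36,000 = €507.
Education Credit: 18% of the €6,300 excess over €151,500 is €1,134 ≥ base, so the credit is €0.
Total: €2,125 + €137 + €507 + €0 = €2,769.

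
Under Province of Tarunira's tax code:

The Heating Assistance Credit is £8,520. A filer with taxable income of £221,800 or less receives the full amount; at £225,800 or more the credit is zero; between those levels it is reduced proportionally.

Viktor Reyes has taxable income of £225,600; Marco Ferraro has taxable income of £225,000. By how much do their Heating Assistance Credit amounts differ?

Viktor (£225,600): Heating Assistance Credit: £225,600 is £3,800 into a £4,000 phase-out range, leaving 200/4,000 of the credit: £8,520 × 200/4,000 = £426.
Marco (£225,000): Heating Assistance Credit: £225,000 is £3,200 into a £4,000 phase-out range, leaving 800/4,000 of the credit: £8,520 × 800/4,000 = £1,704.
Difference: |£426 − £1,704| = £1,278.

£1,278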